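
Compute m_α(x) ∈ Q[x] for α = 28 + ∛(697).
m_α(x) = x^3 - 84x^2 + 2352x - 22649

Set β = α - 28 = ∛(697), so β^3 = 697. Then (α - 28)^3 - 697 = 0, i.e. α is a root of g(x) = (x - 28)^3 - 697 = x^3 - 84x^2 + 2352x - 22649. Since g(x) = h(x - 28) where h(x) = x^3 - 697, and h is irreducible over Q (because 697 is not a perfect cube, so h has no rational root, and a monic cubic with no rational root is irreducible), g is also irreducible (irreducibility is preserved under the substitution x → x - 28). Hence m_α(x) = x^3 - 84x^2 + 2352x - 22649.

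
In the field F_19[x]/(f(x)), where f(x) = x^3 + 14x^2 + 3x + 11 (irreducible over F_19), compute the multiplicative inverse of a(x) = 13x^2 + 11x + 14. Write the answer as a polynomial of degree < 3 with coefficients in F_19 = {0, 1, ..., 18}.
a(x)^(-1) ≡ 10x^2 + 3x + 9 (mod f(x))

Since f is irreducible over F_19, F_19[x]/(f) is a field and a(x) ≠ 0 has an inverse. Apply the extended Euclidean algorithm to f(x) and a(x) in F_19[x]: f(x) = (3x)·a(x) + (18x + 11);  a(x) = (6x + 17)·(18x + 11) + (17). The last nonzero remainder is the constant 17 = gcd(f, a) in F_19. Back-substituting through the division chain expresses 17 = s(x)·a(x) + t(x)·f(x) with s(x) ≡ 18x^2 + 13x + 1 (mod f), so (18x^2 + 13x + 1)·a(x) ≡ 17 (mod f). Multiplying by 17^(-1) ≡ 9 in F_19 gives a(x)^(-1) ≡ 9·(18x^2 + 13x + 1) ≡ 10x^2 + 3x + 9 (mod f). Check: (13x^2 + 11x + 14)·(10x^2 + 3x + 9) = 16x^4 + 16x^3 + 5x^2 + 8x + 12 ≡ 1 (mod x^3 + 14x^2 + 3x + 11).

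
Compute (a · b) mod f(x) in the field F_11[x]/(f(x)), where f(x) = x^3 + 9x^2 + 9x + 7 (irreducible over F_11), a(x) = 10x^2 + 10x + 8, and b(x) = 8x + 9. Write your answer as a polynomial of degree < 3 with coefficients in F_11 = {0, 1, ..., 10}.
a · b ≡ 6x + 7 (mod f(x))

Multiply in F_11[x]: a(x)·b(x) = (10x^2 + 10x + 8)·(8x + 9) = 3x^3 + 5x^2 + 6. This has degree ≥ 3, so divide by f(x) over F_11: 3x^3 + 5x^2 + 6 = (3)·(x^3 + 9x^2 + 9x + 7) + (6x + 7). Hence a·b ≡ 6x + 7 (mod f). (F_11[x]/(f) is a field with 11^3 = 1331 elements since f is irreducible of degree 3.)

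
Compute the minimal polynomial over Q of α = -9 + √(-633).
m_α(x) = x^2 + 18x + 714

From α + 9 = √(-633), squaring gives (α + 9)^2 = -633, i.e. α^2 + 18α + 81 = -633, so α^2 + 18α + 714 = 0. The discriminant of x^2 + 18x + 714 is (18)^2 - 4·(714) = 324 - 2856 = -2532, and 4·(-633) is not a perfect square in Q since -633 is squarefree and ≠ 1. Hence x^2 + 18x + 714 is irreducible over Q and is the minimal polynomial of α.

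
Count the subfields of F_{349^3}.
F_{349^3} has 2 subfields

The subfields of F_{p^n} are exactly the fields F_{p^d} for d | n (each is the fixed field of the unique index-d subgroup of Gal(F_{p^n}/F_p) ≅ Z/nZ). The divisors of n = 3 are {1, 3}, giving 2 subfields: F_{349^1}, F_{349^3}.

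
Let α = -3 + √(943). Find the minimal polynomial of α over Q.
m_α(x) = x^2 + 6x - 934

From α + 3 = √(943), squaring gives (α + 3)^2 = 943, i.e. α^2 + 6α + 9 = 943, so α^2 + 6α - 934 = 0. The discriminant of x^2 + 6x - 934 is (6)^2 - 4·(-934) = 36 + 3736 = 3772, and 4·(943) is not a perfect square in Q since 943 is squarefree and ≠ 1. Hence x^2 + 6x - 934 is irreducible over Q and is the minimal polynomial of α.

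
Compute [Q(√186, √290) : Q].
[Q(√186, √290) : Q] = 4

[Q(√186):Q] = 2 (min poly x^2 - 186, irreducible since 186 is squarefree > 1). For the top step, suppose √290 ∈ Q(√186), say √290 = c + d√186 with c, d ∈ Q. Squaring: 290 = c^2 + 186d^2 + 2cd√186. Since √186 ∉ Q this forces 2cd = 0. If d = 0 then √290 = c ∈ Q, contradicting 290 squarefree > 1. If c = 0 then 290 = 186d^2, so 186·290 = (186d)^2 is a perfect square in Q — but 186·290 = 53940 is not a perfect square (since 186 and 290 are distinct squarefree integers). Contradiction. Hence √290 ∉ Q(√186), so x^2 - 290 stays irreducible over Q(√186) and [Q(√186, √290) : Q(√186)] = 2. By the tower law, [Q(√186, √290) : Q] = 2 · 2 = 4.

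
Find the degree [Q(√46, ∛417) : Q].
[Q(√46, ∛417) : Q] = 6

Let L = Q(√46, ∛417). Since Q(√46) ⊂ L and [Q(√46):Q] = 2, the tower law gives 2 | [L:Q]. Likewise Q(∛417) ⊂ L with [Q(∛417):Q] = 3 (because 417 is not a perfect cube), so 3 | [L:Q]. As gcd(2,3) = 1, [L:Q] is divisible by 6. Conversely L is generated over Q by √46 and ∛417, so [L:Q] ≤ 2·3 = 6. Therefore [Q(√46, ∛417) : Q] = 6.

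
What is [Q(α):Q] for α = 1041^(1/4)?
[Q(α):Q] = 4

α is a root of x^4 - 1041. By Eisenstein's criterion at the prime p = 3 (which divides the constant term 1041 but p^2 = 9 does not, since 1041 is squarefree), x^4 - 1041 is irreducible over Q. Hence [Q(α):Q] = 4.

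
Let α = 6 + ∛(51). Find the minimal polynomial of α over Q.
m_α(x) = x^3 - 18x^2 + 108x - 267

Set β = α - 6 = ∛(51), so β^3 = 51. Then (α - 6)^3 - 51 = 0, i.e. α is a root of g(x) = (x - 6)^3 - 51 = x^3 - 18x^2 + 108x - 267. Since g(x) = h(x - 6) where h(x) = x^3 - 51, and h is irreducible over Q (because 51 is not a perfect cube, so h has no rational root, and a monic cubic with no rational root is irreducible), g is also irreducible (irreducibility is preserved under the substitution x → x - 6). Hence m_α(x) = x^3 - 18x^2 + 108x - 267.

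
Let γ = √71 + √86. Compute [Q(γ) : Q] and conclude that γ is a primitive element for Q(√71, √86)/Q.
[Q(γ) : Q] = 4 (equivalently, Q(γ) = Q(√71, √86))

Obviously Q(γ) ⊆ Q(√71, √86), and [Q(√71, √86):Q] = 4 (since 71, 86 are distinct squarefree integers > 1 with 6106 not a perfect square). To show equality we compute the minimal polynomial of γ. From γ = √71 + √86: γ^2 = 71 + 2√(6106) + 86 = 157 + 2√(6106), so γ^2 - 157 = 2√(6106); squaring, (γ^2 - 157)^2 = 4·6106, i.e. γ^4 - 314γ^2 + 24649 - 24424 = 0, i.e. γ^4 - 314γ^2 + 225 = 0. So γ is a root of x^4 - 314x^2 + 225. This polynomial is irreducible over Q: it has no rational root (each ±√71 ± √86 is irrational), and any factorization into two quadratics over Q would force √(6106) ∈ Q (pairing opposite roots) or √71, √86 ∈ Q (other pairings), all impossible. Hence [Q(γ):Q] = 4 = [Q(√71, √86):Q], so Q(γ) = Q(√71, √86).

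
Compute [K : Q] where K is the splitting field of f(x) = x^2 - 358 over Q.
[K : Q] = 2

f(x) = x^2 - 358 factors as (x - √358)(x + √358). The splitting field is K = Q(√358). Since 358 is squarefree and > 1, it is not a perfect square, so x^2 - 358 is irreducible over Q and [Q(√358) : Q] = 2. Hence [K : Q] = 2.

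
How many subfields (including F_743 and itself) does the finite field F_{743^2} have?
F_{743^2} has 2 subfields

The subfields of F_{p^n} are exactly the fields F_{p^d} for d | n (each is the fixed field of the unique index-d subgroup of Gal(F_{p^n}/F_p) ≅ Z/nZ). The divisors of n = 2 are {1, 2}, giving 2 subfields: F_{743^1}, F_{743^2}.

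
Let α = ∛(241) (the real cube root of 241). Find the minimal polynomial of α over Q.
m_α(x) = x^3 - 241

α satisfies α^3 = 241, so x^3 - 241 annihilates α. By the rational root test, a rational root p/q (in lowest terms) of x^3 - 241 would satisfy p^3 = 241 q^3, forcing q = 1 and p^3 = 241; but 241 is not a perfect cube, contradiction. A monic cubic over Q with no rational root is irreducible (any nontrivial factorization would include a linear factor). Hence x^3 - 241 is the minimal polynomial of α, and in particular [Q(α):Q] = 3.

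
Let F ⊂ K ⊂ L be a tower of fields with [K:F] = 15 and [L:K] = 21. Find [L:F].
[L:F] = 315

The tower law says that for any tower of field extensions F ⊂ K ⊂ L with finite degrees, [L:F] = [L:K] · [K:F]. Here this gives [L:F] = 21 · 15 = 315.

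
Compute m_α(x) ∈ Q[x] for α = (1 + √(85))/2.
m_α(x) = x^2 - x - 21

From 2α - 1 = √(85), squaring gives (2α - 1)^2 = 85, i.e. 4α^2 - 4α + 1 = 85, so α^2 - α + (1 - 85)/4 = 0. Since 85 ≡ 1 (mod 4), (1 - 85)/4 = -21 ∈ Z. The polynomial x^2 - x - 21 has discriminant 1 - 4·(-21) = 85, which is not a perfect square in Q (d = 85 is squarefree and ≠ 1), so x^2 - x - 21 is irreducible over Q. It is the minimal polynomial of α.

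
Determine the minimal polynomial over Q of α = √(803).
m_α(x) = x^2 - 803

α satisfies α^2 - 803 = 0, so x^2 - 803 annihilates α. Since d = 803 is squarefree and ≠ 1, it is not a perfect square in Q, so x^2 - 803 has no rational root and is therefore irreducible over Q (a degree-2 polynomial over a field is irreducible iff it has no root). Hence m_α(x) = x^2 - 803.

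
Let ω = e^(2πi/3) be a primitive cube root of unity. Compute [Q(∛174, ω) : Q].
[Q(∛174, ω) : Q] = 6

[Q(∛174):Q] = 3 (min poly x^3 - 174, irreducible since 174 is not a perfect cube). [Q(ω):Q] = 2 (min poly x^2 + x + 1). Since Q(∛174) ⊂ R and ω ∉ R, we have ω ∉ Q(∛174), so x^2 + x + 1 remains irreducible over Q(∛174) and [Q(∛174, ω) : Q(∛174)] = 2. By the tower law, [Q(∛174, ω) : Q] = 3 · 2 = 6. (In fact Q(∛174, ω) is the splitting field of x^3 - 174 over Q.)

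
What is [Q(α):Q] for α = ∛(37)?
[Q(α):Q] = 3

The minimal polynomial of α is x^3 - 37, irreducible over Q since 37 is not a perfect cube (so x^3 - 37 has no rational root). Hence [Q(α):Q] = deg(m_α) = 3.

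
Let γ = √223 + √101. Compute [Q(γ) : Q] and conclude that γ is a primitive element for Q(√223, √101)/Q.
[Q(γ) : Q] = 4 (equivalently, Q(γ) = Q(√223, √101))

Obviously Q(γ) ⊆ Q(√223, √101), and [Q(√223, √101):Q] = 4 (since 223, 101 are distinct squarefree integers > 1 with 22523 not a perfect square). To show equality we compute the minimal polynomial of γ. From γ = √223 + √101: γ^2 = 223 + 2√(22523) + 101 = 324 + 2√(22523), so γ^2 - 324 = 2√(22523); squaring, (γ^2 - 324)^2 = 4·22523, i.e. γ^4 - 648γ^2 + 104976 - 90092 = 0, i.e. γ^4 - 648γ^2 + 14884 = 0. So γ is a root of x^4 - 648x^2 + 14884. This polynomial is irreducible over Q: it has no rational root (each ±√223 ± √101 is irrational), and any factorization into two quadratics over Q would force √(22523) ∈ Q (pairing opposite roots) or √223, √101 ∈ Q (other pairings), all impossible. Hence [Q(γ):Q] = 4 = [Q(√223, √101):Q], so Q(γ) = Q(√223, √101).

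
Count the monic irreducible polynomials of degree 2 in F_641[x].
There are 205120 monic irreducible polynomials of degree 2 over F_641

Each element of F_{641^2} that lies in no proper subfield is a root of exactly one monic irreducible of degree 2 over F_641, and each such polynomial has 2 distinct roots in F_{641^2}. By Möbius inversion the count is N_641(2) = (1/2) Σ_{d|2} μ(2/d) · 641^d = (1/2)(μ(2)·641^1 + μ(1)·641^2) = 410240/2 = 205120.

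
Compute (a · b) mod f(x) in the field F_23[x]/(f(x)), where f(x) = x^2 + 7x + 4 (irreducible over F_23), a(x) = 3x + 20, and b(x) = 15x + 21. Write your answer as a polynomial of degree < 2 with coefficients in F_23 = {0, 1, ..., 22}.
a · b ≡ 2x + 10 (mod f(x))

Multiply in F_23[x]: a(x)·b(x) = (3x + 20)·(15x + 21) = 22x^2 + 18x + 6. This has degree ≥ 2, so divide by f(x) over F_23: 22x^2 + 18x + 6 = (22)·(x^2 + 7x + 4) + (2x + 10). Hence a·b ≡ 2x + 10 (mod f). (F_23[x]/(f) is a field with 23^2 = 529 elements since f is irreducible of degree 2.)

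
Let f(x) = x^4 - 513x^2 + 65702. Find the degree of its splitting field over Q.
[K : Q] = 4

Solving the quadratic in x^2: x^2 = (513 ± √(513^2 - 4·65702))/2 = (513 ± √361)/2 = (513 ± 19)/2, giving x^2 = 247 or x^2 = 266. So f(x) = (x^2 - 247)(x^2 - 266) and the roots of f are ±√247, ±√266. Hence the splitting field is K = Q(√247, √266). Since 247 and 266 are distinct squarefree integers > 1, their product 65702 is not a perfect square, so √266 ∉ Q(√247). By the tower law [K:Q] = [Q(√247,√266):Q(√247)] · [Q(√247):Q] = 2 · 2 = 4.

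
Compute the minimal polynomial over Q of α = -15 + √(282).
m_α(x) = x^2 + 30x - 57

From α + 15 = √(282), squaring gives (α + 15)^2 = 282, i.e. α^2 + 30α + 225 = 282, so α^2 + 30α - 57 = 0. The discriminant of x^2 + 30x - 57 is (30)^2 - 4·(-57) = 900 + 228 = 1128, and 4·(282) is not a perfect square in Q since 282 is squarefree and ≠ 1. Hence x^2 + 30x - 57 is irreducible over Q and is the minimal polynomial of α.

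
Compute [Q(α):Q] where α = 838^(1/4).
[Q(α):Q] = 4

α is a root of x^4 - 838. By Eisenstein's criterion at the prime p = 2 (which divides the constant term 838 but p^2 = 4 does not, since 838 is squarefree), x^4 - 838 is irreducible over Q. Hence [Q(α):Q] = 4.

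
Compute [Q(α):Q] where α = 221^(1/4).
[Q(α):Q] = 4

α is a root of x^4 - 221. By Eisenstein's criterion at the prime p = 13 (which divides the constant term 221 but p^2 = 169 does not, since 221 is squarefree), x^4 - 221 is irreducible over Q. Hence [Q(α):Q] = 4.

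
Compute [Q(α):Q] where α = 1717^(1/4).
[Q(α):Q] = 4

α is a root of x^4 - 1717. By Eisenstein's criterion at the prime p = 17 (which divides the constant term 1717 but p^2 = 289 does not, since 1717 is squarefree), x^4 - 1717 is irreducible over Q. Hence [Q(α):Q] = 4.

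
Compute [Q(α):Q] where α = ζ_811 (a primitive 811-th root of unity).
[Q(α):Q] = 810

The minimal polynomial of ζ_811 over Q is the 811-th cyclotomic polynomial Φ_811(x), which is irreducible over Q and has degree φ(811) = 810. Hence [Q(α):Q] = φ(811) = 810.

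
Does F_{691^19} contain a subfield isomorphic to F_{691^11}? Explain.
No: F_{691^11} is not a subfield of F_{691^19}

F_{p^m} embeds in F_{p^n} iff m | n. Here 11 ∤ 19 (since 19 = 1·11 + 8 with remainder 8 ≠ 0), so F_{691^11} is not a subfield of F_{691^19}. Equivalently: if it were, the tower law would give 11 = [F_{691^11}:F_691] dividing [F_{691^19}:F_691] = 19, contradiction.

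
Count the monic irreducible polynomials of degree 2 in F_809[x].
There are 326836 monic irreducible polynomials of degree 2 over F_809

Each element of F_{809^2} that lies in no proper subfield is a root of exactly one monic irreducible of degree 2 over F_809, and each such polynomial has 2 distinct roots in F_{809^2}. By Möbius inversion the count is N_809(2) = (1/2) Σ_{d|2} μ(2/d) · 809^d = (1/2)(μ(2)·809^1 + μ(1)·809^2) = 653672/2 = 326836.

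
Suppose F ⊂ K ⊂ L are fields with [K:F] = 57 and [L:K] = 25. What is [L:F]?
[L:F] = 1425

The tower law says that for any tower of field extensions F ⊂ K ⊂ L with finite degrees, [L:F] = [L:K] · [K:F]. Here this gives [L:F] = 25 · 57 = 1425.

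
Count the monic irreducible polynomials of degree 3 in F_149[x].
There are 1102600 monic irreducible polynomials of degree 3 over F_149

Each element of F_{149^3} that lies in no proper subfield is a root of exactly one monic irreducible of degree 3 over F_149, and each such polynomial has 3 distinct roots in F_{149^3}. By Möbius inversion the count is N_149(3) = (1/3) Σ_{d|3} μ(3/d) · 149^d = (1/3)(μ(3)·149^1 + μ(1)·149^3) = 3307800/3 = 1102600.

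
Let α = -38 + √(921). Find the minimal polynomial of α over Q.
m_α(x) = x^2 + 76x + 523

From α + 38 = √(921), squaring gives (α + 38)^2 = 921, i.e. α^2 + 76α + 1444 = 921, so α^2 + 76α + 523 = 0. The discriminant of x^2 + 76x + 523 is (76)^2 - 4·(523) = 5776 - 2092 = 3684, and 4·(921) is not a perfect square in Q since 921 is squarefree and ≠ 1. Hence x^2 + 76x + 523 is irreducible over Q and is the minimal polynomial of α.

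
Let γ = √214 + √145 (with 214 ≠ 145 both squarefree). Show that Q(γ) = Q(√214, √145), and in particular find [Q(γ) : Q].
[Q(γ) : Q] = 4 (equivalently, Q(γ) = Q(√214, √145))

Obviously Q(γ) ⊆ Q(√214, √145), and [Q(√214, √145):Q] = 4 (since 214, 145 are distinct squarefree integers > 1 with 31030 not a perfect square). To show equality we compute the minimal polynomial of γ. From γ = √214 + √145: γ^2 = 214 + 2√(31030) + 145 = 359 + 2√(31030), so γ^2 - 359 = 2√(31030); squaring, (γ^2 - 359)^2 = 4·31030, i.e. γ^4 - 718γ^2 + 128881 - 124120 = 0, i.e. γ^4 - 718γ^2 + 4761 = 0. So γ is a root of x^4 - 718x^2 + 4761. This polynomial is irreducible over Q: it has no rational root (each ±√214 ± √145 is irrational), and any factorization into two quadratics over Q would force √(31030) ∈ Q (pairing opposite roots) or √214, √145 ∈ Q (other pairings), all impossible. Hence [Q(γ):Q] = 4 = [Q(√214, √145):Q], so Q(γ) = Q(√214, √145).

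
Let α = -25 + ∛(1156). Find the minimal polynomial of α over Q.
m_α(x) = x^3 + 75x^2 + 1875x + 14469

Set β = α + 25 = ∛(1156), so β^3 = 1156. Then (α + 25)^3 - 1156 = 0, i.e. α is a root of g(x) = (x + 25)^3 - 1156 = x^3 + 75x^2 + 1875x + 14469. Since g(x) = h(x + 25) where h(x) = x^3 - 1156, and h is irreducible over Q (because 1156 is not a perfect cube, so h has no rational root, and a monic cubic with no rational root is irreducible), g is also irreducible (irreducibility is preserved under the substitution x → x + 25). Hence m_α(x) = x^3 + 75x^2 + 1875x + 14469.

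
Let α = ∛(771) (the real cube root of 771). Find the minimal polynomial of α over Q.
m_α(x) = x^3 - 771

α satisfies α^3 = 771, so x^3 - 771 annihilates α. By the rational root test, a rational root p/q (in lowest terms) of x^3 - 771 would satisfy p^3 = 771 q^3, forcing q = 1 and p^3 = 771; but 771 is not a perfect cube, contradiction. A monic cubic over Q with no rational root is irreducible (any nontrivial factorization would include a linear factor). Hence x^3 - 771 is the minimal polynomial of α, and in particular [Q(α):Q] = 3.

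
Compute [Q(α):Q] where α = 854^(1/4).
[Q(α):Q] = 4

α is a root of x^4 - 854. By Eisenstein's criterion at the prime p = 2 (which divides the constant term 854 but p^2 = 4 does not, since 854 is squarefree), x^4 - 854 is irreducible over Q. Hence [Q(α):Q] = 4.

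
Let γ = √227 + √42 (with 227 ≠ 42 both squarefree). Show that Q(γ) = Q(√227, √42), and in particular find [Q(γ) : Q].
[Q(γ) : Q] = 4 (equivalently, Q(γ) = Q(√227, √42))

Obviously Q(γ) ⊆ Q(√227, √42), and [Q(√227, √42):Q] = 4 (since 227, 42 are distinct squarefree integers > 1 with 9534 not a perfect square). To show equality we compute the minimal polynomial of γ. From γ = √227 + √42: γ^2 = 227 + 2√(9534) + 42 = 269 + 2√(9534), so γ^2 - 269 = 2√(9534); squaring, (γ^2 - 269)^2 = 4·9534, i.e. γ^4 - 538γ^2 + 72361 - 38136 = 0, i.e. γ^4 - 538γ^2 + 34225 = 0. So γ is a root of x^4 - 538x^2 + 34225. This polynomial is irreducible over Q: it has no rational root (each ±√227 ± √42 is irrational), and any factorization into two quadratics over Q would force √(9534) ∈ Q (pairing opposite roots) or √227, √42 ∈ Q (other pairings), all impossible. Hence [Q(γ):Q] = 4 = [Q(√227, √42):Q], so Q(γ) = Q(√227, √42).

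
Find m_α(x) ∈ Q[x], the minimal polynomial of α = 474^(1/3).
m_α(x) = x^3 - 474

α satisfies α^3 = 474, so x^3 - 474 annihilates α. By the rational root test, a rational root p/q (in lowest terms) of x^3 - 474 would satisfy p^3 = 474 q^3, forcing q = 1 and p^3 = 474; but 474 is not a perfect cube, contradiction. A monic cubic over Q with no rational root is irreducible (any nontrivial factorization would include a linear factor). Hence x^3 - 474 is the minimal polynomial of α, and in particular [Q(α):Q] = 3.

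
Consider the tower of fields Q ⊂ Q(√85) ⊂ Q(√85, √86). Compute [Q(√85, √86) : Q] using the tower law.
[Q(√85, √86) : Q] = 4

[Q(√85):Q] = 2 (min poly x^2 - 85, irreducible since 85 is squarefree > 1). For the top step, suppose √86 ∈ Q(√85), say √86 = c + d√85 with c, d ∈ Q. Squaring: 86 = c^2 + 85d^2 + 2cd√85. Since √85 ∉ Q this forces 2cd = 0. If d = 0 then √86 = c ∈ Q, contradicting 86 squarefree > 1. If c = 0 then 86 = 85d^2, so 85·86 = (85d)^2 is a perfect square in Q — but 85·86 = 7310 is not a perfect square (since 85 and 86 are distinct squarefree integers). Contradiction. Hence √86 ∉ Q(√85), so x^2 - 86 stays irreducible over Q(√85) and [Q(√85, √86) : Q(√85)] = 2. By the tower law, [Q(√85, √86) : Q] = 2 · 2 = 4.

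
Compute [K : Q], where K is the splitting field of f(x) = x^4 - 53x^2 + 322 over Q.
[K : Q] = 4

Solving the quadratic in x^2: x^2 = (53 ± √(53^2 - 4·322))/2 = (53 ± √1521)/2 = (53 ± 39)/2, giving x^2 = 46 or x^2 = 7. So f(x) = (x^2 - 46)(x^2 - 7) and the roots of f are ±√46, ±√7. Hence the splitting field is K = Q(√46, √7). Since 46 and 7 are distinct squarefree integers > 1, their product 322 is not a perfect square, so √7 ∉ Q(√46). By the tower law [K:Q] = [Q(√46,√7):Q(√46)] · [Q(√46):Q] = 2 · 2 = 4.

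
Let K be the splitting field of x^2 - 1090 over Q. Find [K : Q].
[K : Q] = 2

f(x) = x^2 - 1090 factors as (x - √1090)(x + √1090). The splitting field is K = Q(√1090). Since 1090 is squarefree and > 1, it is not a perfect square, so x^2 - 1090 is irreducible over Q and [Q(√1090) : Q] = 2. Hence [K : Q] = 2.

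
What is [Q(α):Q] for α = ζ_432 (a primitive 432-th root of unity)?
[Q(α):Q] = 144

The minimal polynomial of ζ_432 over Q is the 432-th cyclotomic polynomial Φ_432(x), which is irreducible over Q and has degree φ(432) = 144. Hence [Q(α):Q] = φ(432) = 144.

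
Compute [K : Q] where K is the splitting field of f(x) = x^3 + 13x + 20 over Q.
[K : Q] = 6

By the rational root test, any rational root of the monic integer polynomial f(x) = x^3 + 13x + 20 must be an integer dividing the constant term 20, i.e. one of ±{1, 2, 4, 5, 10, 20}. Evaluating: f(1) = 34, f(-1) = 6, f(2) = 54, f(-2) = -14, f(4) = 136, f(-4) = -96, f(5) = 210, f(-5) = -170, f(10) = 1150, f(-10) = -1110, f(20) = 8280, f(-20) = -8240; none is 0, so f has no rational root and is therefore irreducible over Q (a cubic with no linear factor over a field is irreducible). For an irreducible cubic, the Galois group is A_3 or S_3 according as the discriminant disc(f) = -4a^3 - 27b^2 = -4·(13)^3 - 27·(20)^2 = -19588 is or is not a square in Q. Here disc(f) = -19588 is not a perfect square in Q, so the Galois group of f over Q is not contained in A_3 and must be all of S_3. The splitting field has degree |S_3| = 6 over Q, so [K : Q] = 6.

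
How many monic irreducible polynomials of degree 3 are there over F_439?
There are 28201360 monic irreducible polynomials of degree 3 over F_439

Each element of F_{439^3} that lies in no proper subfield is a root of exactly one monic irreducible of degree 3 over F_439, and each such polynomial has 3 distinct roots in F_{439^3}. By Möbius inversion the count is N_439(3) = (1/3) Σ_{d|3} μ(3/d) · 439^d = (1/3)(μ(3)·439^1 + μ(1)·439^3) = 84604080/3 = 28201360.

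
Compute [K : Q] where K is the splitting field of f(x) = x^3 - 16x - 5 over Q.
[K : Q] = 6

By the rational root test, any rational root of the monic integer polynomial f(x) = x^3 - 16x - 5 must be an integer dividing the constant term -5, i.e. one of ±{1, 5}. Evaluating: f(1) = -20, f(-1) = 10, f(5) = 40, f(-5) = -50; none is 0, so f has no rational root and is therefore irreducible over Q (a cubic with no linear factor over a field is irreducible). For an irreducible cubic, the Galois group is A_3 or S_3 according as the discriminant disc(f) = -4a^3 - 27b^2 = -4·(-16)^3 - 27·(-5)^2 = 15709 is or is not a square in Q. Here disc(f) = 15709 is not a perfect square in Q, so the Galois group of f over Q is not contained in A_3 and must be all of S_3. The splitting field has degree |S_3| = 6 over Q, so [K : Q] = 6.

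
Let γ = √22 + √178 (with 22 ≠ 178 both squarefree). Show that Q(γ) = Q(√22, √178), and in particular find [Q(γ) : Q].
[Q(γ) : Q] = 4 (equivalently, Q(γ) = Q(√22, √178))

Obviously Q(γ) ⊆ Q(√22, √178), and [Q(√22, √178):Q] = 4 (since 22, 178 are distinct squarefree integers > 1 with 3916 not a perfect square). To show equality we compute the minimal polynomial of γ. From γ = √22 + √178: γ^2 = 22 + 2√(3916) + 178 = 200 + 2√(3916), so γ^2 - 200 = 2√(3916); squaring, (γ^2 - 200)^2 = 4·3916, i.e. γ^4 - 400γ^2 + 40000 - 15664 = 0, i.e. γ^4 - 400γ^2 + 24336 = 0. So γ is a root of x^4 - 400x^2 + 24336. This polynomial is irreducible over Q: it has no rational root (each ±√22 ± √178 is irrational), and any factorization into two quadratics over Q would force √(3916) ∈ Q (pairing opposite roots) or √22, √178 ∈ Q (other pairings), all impossible. Hence [Q(γ):Q] = 4 = [Q(√22, √178):Q], so Q(γ) = Q(√22, √178).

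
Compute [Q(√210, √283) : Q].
[Q(√210, √283) : Q] = 4

[Q(√210):Q] = 2 (min poly x^2 - 210, irreducible since 210 is squarefree > 1). For the top step, suppose √283 ∈ Q(√210), say √283 = c + d√210 with c, d ∈ Q. Squaring: 283 = c^2 + 210d^2 + 2cd√210. Since √210 ∉ Q this forces 2cd = 0. If d = 0 then √283 = c ∈ Q, contradicting 283 squarefree > 1. If c = 0 then 283 = 210d^2, so 210·283 = (210d)^2 is a perfect square in Q — but 210·283 = 59430 is not a perfect square (since 210 and 283 are distinct squarefree integers). Contradiction. Hence √283 ∉ Q(√210), so x^2 - 283 stays irreducible over Q(√210) and [Q(√210, √283) : Q(√210)] = 2. By the tower law, [Q(√210, √283) : Q] = 2 · 2 = 4.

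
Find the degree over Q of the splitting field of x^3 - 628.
[K : Q] = 6

The roots of x^3 - 628 are ∛628, ω∛628, ω^2∛628 where ω = e^(2πi/3) is a primitive cube root of unity, so K = Q(∛628, ω). Now [Q(∛628):Q] = 3 (since 628 is not a perfect cube, x^3 - 628 is irreducible) and [Q(ω):Q] = 2. Both 2 and 3 divide [K:Q], and [K:Q] ≤ 3·2 = 6, so [K:Q] = 6. (Equivalently: Q(∛628) ⊂ R but ω ∉ R, so [K : Q(∛628)] = 2.)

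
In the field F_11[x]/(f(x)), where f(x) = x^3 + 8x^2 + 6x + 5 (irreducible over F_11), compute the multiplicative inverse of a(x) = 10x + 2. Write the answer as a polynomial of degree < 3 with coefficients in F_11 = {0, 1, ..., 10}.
a(x)^(-1) ≡ 6x^2 + 5x + 2 (mod f(x))

Since f is irreducible over F_11, F_11[x]/(f) is a field and a(x) ≠ 0 has an inverse. Apply the extended Euclidean algorithm to f(x) and a(x) in F_11[x]: f(x) = (10x^2 + x + 7)·a(x) + (2). The last nonzero remainder is the constant 2 = gcd(f, a) in F_11. Back-substituting through the division chain expresses 2 = s(x)·a(x) + t(x)·f(x) with s(x) ≡ x^2 + 10x + 4 (mod f), so (x^2 + 10x + 4)·a(x) ≡ 2 (mod f). Multiplying by 2^(-1) ≡ 6 in F_11 gives a(x)^(-1) ≡ 6·(x^2 + 10x + 4) ≡ 6x^2 + 5x + 2 (mod f). Check: (10x + 2)·(6x^2 + 5x + 2) = 5x^3 + 7x^2 + 8x + 4 ≡ 1 (mod x^3 + 8x^2 + 6x + 5).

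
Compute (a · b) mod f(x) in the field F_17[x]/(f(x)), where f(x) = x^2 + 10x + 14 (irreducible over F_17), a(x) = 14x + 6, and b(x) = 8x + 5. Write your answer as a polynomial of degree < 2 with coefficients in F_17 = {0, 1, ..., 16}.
a · b ≡ x + 9 (mod f(x))

Multiply in F_17[x]: a(x)·b(x) = (14x + 6)·(8x + 5) = 10x^2 + 16x + 13. This has degree ≥ 2, so divide by f(x) over F_17: 10x^2 + 16x + 13 = (10)·(x^2 + 10x + 14) + (x + 9). Hence a·b ≡ x + 9 (mod f). (F_17[x]/(f) is a field with 17^2 = 289 elements since f is irreducible of degree 2.)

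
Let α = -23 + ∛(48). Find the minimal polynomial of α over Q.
m_α(x) = x^3 + 69x^2 + 1587x + 12119

Set β = α + 23 = ∛(48), so β^3 = 48. Then (α + 23)^3 - 48 = 0, i.e. α is a root of g(x) = (x + 23)^3 - 48 = x^3 + 69x^2 + 1587x + 12119. Since g(x) = h(x + 23) where h(x) = x^3 - 48, and h is irreducible over Q (because 48 is not a perfect cube, so h has no rational root, and a monic cubic with no rational root is irreducible), g is also irreducible (irreducibility is preserved under the substitution x → x + 23). Hence m_α(x) = x^3 + 69x^2 + 1587x + 12119.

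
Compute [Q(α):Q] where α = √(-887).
[Q(α):Q] = 2

[Q(α):Q] equals the degree of the minimal polynomial of α. Here α^2 = -887 and x^2 + 887 is irreducible (d = -887 is squarefree, ≠ 1, hence not a square), so deg(m_α) = 2. Thus [Q(α):Q] = 2.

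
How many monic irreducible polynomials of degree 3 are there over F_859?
There are 211279640 monic irreducible polynomials of degree 3 over F_859

Each element of F_{859^3} that lies in no proper subfield is a root of exactly one monic irreducible of degree 3 over F_859, and each such polynomial has 3 distinct roots in F_{859^3}. By Möbius inversion the count is N_859(3) = (1/3) Σ_{d|3} μ(3/d) · 859^d = (1/3)(μ(3)·859^1 + μ(1)·859^3) = 633838920/3 = 211279640.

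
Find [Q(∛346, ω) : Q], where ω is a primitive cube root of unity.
[Q(∛346, ω) : Q] = 6

[Q(∛346):Q] = 3 (min poly x^3 - 346, irreducible since 346 is not a perfect cube). [Q(ω):Q] = 2 (min poly x^2 + x + 1). Since Q(∛346) ⊂ R and ω ∉ R, we have ω ∉ Q(∛346), so x^2 + x + 1 remains irreducible over Q(∛346) and [Q(∛346, ω) : Q(∛346)] = 2. By the tower law, [Q(∛346, ω) : Q] = 3 · 2 = 6. (In fact Q(∛346, ω) is the splitting field of x^3 - 346 over Q.)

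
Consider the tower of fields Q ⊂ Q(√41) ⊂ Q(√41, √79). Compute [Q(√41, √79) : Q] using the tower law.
[Q(√41, √79) : Q] = 4

[Q(√41):Q] = 2 (min poly x^2 - 41, irreducible since 41 is squarefree > 1). For the top step, suppose √79 ∈ Q(√41), say √79 = c + d√41 with c, d ∈ Q. Squaring: 79 = c^2 + 41d^2 + 2cd√41. Since √41 ∉ Q this forces 2cd = 0. If d = 0 then √79 = c ∈ Q, contradicting 79 squarefree > 1. If c = 0 then 79 = 41d^2, so 41·79 = (41d)^2 is a perfect square in Q — but 41·79 = 3239 is not a perfect square (since 41 and 79 are distinct squarefree integers). Contradiction. Hence √79 ∉ Q(√41), so x^2 - 79 stays irreducible over Q(√41) and [Q(√41, √79) : Q(√41)] = 2. By the tower law, [Q(√41, √79) : Q] = 2 · 2 = 4.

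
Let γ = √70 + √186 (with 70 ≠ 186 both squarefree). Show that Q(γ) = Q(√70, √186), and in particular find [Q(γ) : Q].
[Q(γ) : Q] = 4 (equivalently, Q(γ) = Q(√70, √186))

Obviously Q(γ) ⊆ Q(√70, √186), and [Q(√70, √186):Q] = 4 (since 70, 186 are distinct squarefree integers > 1 with 13020 not a perfect square). To show equality we compute the minimal polynomial of γ. From γ = √70 + √186: γ^2 = 70 + 2√(13020) + 186 = 256 + 2√(13020), so γ^2 - 256 = 2√(13020); squaring, (γ^2 - 256)^2 = 4·13020, i.e. γ^4 - 512γ^2 + 65536 - 52080 = 0, i.e. γ^4 - 512γ^2 + 13456 = 0. So γ is a root of x^4 - 512x^2 + 13456. This polynomial is irreducible over Q: it has no rational root (each ±√70 ± √186 is irrational), and any factorization into two quadratics over Q would force √(13020) ∈ Q (pairing opposite roots) or √70, √186 ∈ Q (other pairings), all impossible. Hence [Q(γ):Q] = 4 = [Q(√70, √186):Q], so Q(γ) = Q(√70, √186).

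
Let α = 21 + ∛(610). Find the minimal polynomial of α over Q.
m_α(x) = x^3 - 63x^2 + 1323x - 9871

Set β = α - 21 = ∛(610), so β^3 = 610. Then (α - 21)^3 - 610 = 0, i.e. α is a root of g(x) = (x - 21)^3 - 610 = x^3 - 63x^2 + 1323x - 9871. Since g(x) = h(x - 21) where h(x) = x^3 - 610, and h is irreducible over Q (because 610 is not a perfect cube, so h has no rational root, and a monic cubic with no rational root is irreducible), g is also irreducible (irreducibility is preserved under the substitution x → x - 21). Hence m_α(x) = x^3 - 63x^2 + 1323x - 9871.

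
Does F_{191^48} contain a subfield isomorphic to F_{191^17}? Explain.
No: F_{191^17} is not a subfield of F_{191^48}

F_{p^m} embeds in F_{p^n} iff m | n. Here 17 ∤ 48 (since 48 = 2·17 + 14 with remainder 14 ≠ 0), so F_{191^17} is not a subfield of F_{191^48}. Equivalently: if it were, the tower law would give 17 = [F_{191^17}:F_191] dividing [F_{191^48}:F_191] = 48, contradiction.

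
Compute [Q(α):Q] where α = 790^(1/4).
[Q(α):Q] = 4

α is a root of x^4 - 790. By Eisenstein's criterion at the prime p = 2 (which divides the constant term 790 but p^2 = 4 does not, since 790 is squarefree), x^4 - 790 is irreducible over Q. Hence [Q(α):Q] = 4.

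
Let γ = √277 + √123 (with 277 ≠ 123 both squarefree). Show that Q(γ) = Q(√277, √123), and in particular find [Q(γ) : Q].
[Q(γ) : Q] = 4 (equivalently, Q(γ) = Q(√277, √123))

Obviously Q(γ) ⊆ Q(√277, √123), and [Q(√277, √123):Q] = 4 (since 277, 123 are distinct squarefree integers > 1 with 34071 not a perfect square). To show equality we compute the minimal polynomial of γ. From γ = √277 + √123: γ^2 = 277 + 2√(34071) + 123 = 400 + 2√(34071), so γ^2 - 400 = 2√(34071); squaring, (γ^2 - 400)^2 = 4·34071, i.e. γ^4 - 800γ^2 + 160000 - 136284 = 0, i.e. γ^4 - 800γ^2 + 23716 = 0. So γ is a root of x^4 - 800x^2 + 23716. This polynomial is irreducible over Q: it has no rational root (each ±√277 ± √123 is irrational), and any factorization into two quadratics over Q would force √(34071) ∈ Q (pairing opposite roots) or √277, √123 ∈ Q (other pairings), all impossible. Hence [Q(γ):Q] = 4 = [Q(√277, √123):Q], so Q(γ) = Q(√277, √123).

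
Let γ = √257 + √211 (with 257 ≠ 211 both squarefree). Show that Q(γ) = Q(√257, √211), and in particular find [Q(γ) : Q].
[Q(γ) : Q] = 4 (equivalently, Q(γ) = Q(√257, √211))

Obviously Q(γ) ⊆ Q(√257, √211), and [Q(√257, √211):Q] = 4 (since 257, 211 are distinct squarefree integers > 1 with 54227 not a perfect square). To show equality we compute the minimal polynomial of γ. From γ = √257 + √211: γ^2 = 257 + 2√(54227) + 211 = 468 + 2√(54227), so γ^2 - 468 = 2√(54227); squaring, (γ^2 - 468)^2 = 4·54227, i.e. γ^4 - 936γ^2 + 219024 - 216908 = 0, i.e. γ^4 - 936γ^2 + 2116 = 0. So γ is a root of x^4 - 936x^2 + 2116. This polynomial is irreducible over Q: it has no rational root (each ±√257 ± √211 is irrational), and any factorization into two quadratics over Q would force √(54227) ∈ Q (pairing opposite roots) or √257, √211 ∈ Q (other pairings), all impossible. Hence [Q(γ):Q] = 4 = [Q(√257, √211):Q], so Q(γ) = Q(√257, √211).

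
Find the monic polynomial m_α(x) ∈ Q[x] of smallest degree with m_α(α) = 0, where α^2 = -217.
m_α(x) = x^2 + 217

α satisfies α^2 + 217 = 0, so x^2 + 217 annihilates α. Since d = -217 is squarefree and ≠ 1, it is not a perfect square in Q, so x^2 + 217 has no rational root and is therefore irreducible over Q (a degree-2 polynomial over a field is irreducible iff it has no root). Hence m_α(x) = x^2 + 217.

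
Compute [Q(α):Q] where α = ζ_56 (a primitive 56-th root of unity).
[Q(α):Q] = 24

The minimal polynomial of ζ_56 over Q is the 56-th cyclotomic polynomial Φ_56(x), which is irreducible over Q and has degree φ(56) = 24. Hence [Q(α):Q] = φ(56) = 24.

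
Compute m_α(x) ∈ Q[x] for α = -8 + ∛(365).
m_α(x) = x^3 + 24x^2 + 192x + 147

Set β = α + 8 = ∛(365), so β^3 = 365. Then (α + 8)^3 - 365 = 0, i.e. α is a root of g(x) = (x + 8)^3 - 365 = x^3 + 24x^2 + 192x + 147. Since g(x) = h(x + 8) where h(x) = x^3 - 365, and h is irreducible over Q (because 365 is not a perfect cube, so h has no rational root, and a monic cubic with no rational root is irreducible), g is also irreducible (irreducibility is preserved under the substitution x → x + 8). Hence m_α(x) = x^3 + 24x^2 + 192x + 147.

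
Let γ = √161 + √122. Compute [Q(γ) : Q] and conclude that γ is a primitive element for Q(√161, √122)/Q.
[Q(γ) : Q] = 4 (equivalently, Q(γ) = Q(√161, √122))

Obviously Q(γ) ⊆ Q(√161, √122), and [Q(√161, √122):Q] = 4 (since 161, 122 are distinct squarefree integers > 1 with 19642 not a perfect square). To show equality we compute the minimal polynomial of γ. From γ = √161 + √122: γ^2 = 161 + 2√(19642) + 122 = 283 + 2√(19642), so γ^2 - 283 = 2√(19642); squaring, (γ^2 - 283)^2 = 4·19642, i.e. γ^4 - 566γ^2 + 80089 - 78568 = 0, i.e. γ^4 - 566γ^2 + 1521 = 0. So γ is a root of x^4 - 566x^2 + 1521. This polynomial is irreducible over Q: it has no rational root (each ±√161 ± √122 is irrational), and any factorization into two quadratics over Q would force √(19642) ∈ Q (pairing opposite roots) or √161, √122 ∈ Q (other pairings), all impossible. Hence [Q(γ):Q] = 4 = [Q(√161, √122):Q], so Q(γ) = Q(√161, √122).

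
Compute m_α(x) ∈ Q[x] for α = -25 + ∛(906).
m_α(x) = x^3 + 75x^2 + 1875x + 14719

Set β = α + 25 = ∛(906), so β^3 = 906. Then (α + 25)^3 - 906 = 0, i.e. α is a root of g(x) = (x + 25)^3 - 906 = x^3 + 75x^2 + 1875x + 14719. Since g(x) = h(x + 25) where h(x) = x^3 - 906, and h is irreducible over Q (because 906 is not a perfect cube, so h has no rational root, and a monic cubic with no rational root is irreducible), g is also irreducible (irreducibility is preserved under the substitution x → x + 25). Hence m_α(x) = x^3 + 75x^2 + 1875x + 14719.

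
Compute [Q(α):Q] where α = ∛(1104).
[Q(α):Q] = 3

The minimal polynomial of α is x^3 - 1104, irreducible over Q since 1104 is not a perfect cube (so x^3 - 1104 has no rational root). Hence [Q(α):Q] = deg(m_α) = 3.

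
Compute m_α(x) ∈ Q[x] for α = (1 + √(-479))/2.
m_α(x) = x^2 - x + 120

From 2α - 1 = √(-479), squaring gives (2α - 1)^2 = -479, i.e. 4α^2 - 4α + 1 = -479, so α^2 - α + (1 + 479)/4 = 0. Since -479 ≡ 1 (mod 4), (1 + 479)/4 = 120 ∈ Z. The polynomial x^2 - x + 120 has discriminant 1 - 4·(120) = -479, which is not a perfect square in Q (d = -479 is squarefree and ≠ 1), so x^2 - x + 120 is irreducible over Q. It is the minimal polynomial of α.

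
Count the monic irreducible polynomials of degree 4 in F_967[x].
There are 218597625708 monic irreducible polynomials of degree 4 over F_967

Each element of F_{967^4} that lies in no proper subfield is a root of exactly one monic irreducible of degree 4 over F_967, and each such polynomial has 4 distinct roots in F_{967^4}. By Möbius inversion the count is N_967(4) = (1/4) Σ_{d|4} μ(4/d) · 967^d = (1/4)(μ(4)·967^1 + μ(2)·967^2 + μ(1)·967^4) = 874390502832/4 = 218597625708.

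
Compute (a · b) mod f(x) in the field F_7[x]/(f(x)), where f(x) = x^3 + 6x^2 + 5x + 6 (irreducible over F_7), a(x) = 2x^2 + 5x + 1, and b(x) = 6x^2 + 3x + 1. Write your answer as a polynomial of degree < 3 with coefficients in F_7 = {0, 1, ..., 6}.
a · b ≡ 4x^2 + 4x (mod f(x))

Multiply in F_7[x]: a(x)·b(x) = (2x^2 + 5x + 1)·(6x^2 + 3x + 1) = 5x^4 + x^3 + 2x^2 + x + 1. This has degree ≥ 3, so divide by f(x) over F_7: 5x^4 + x^3 + 2x^2 + x + 1 = (5x + 6)·(x^3 + 6x^2 + 5x + 6) + (4x^2 + 4x). Hence a·b ≡ 4x^2 + 4x (mod f). (F_7[x]/(f) is a field with 7^3 = 343 elements since f is irreducible of degree 3.)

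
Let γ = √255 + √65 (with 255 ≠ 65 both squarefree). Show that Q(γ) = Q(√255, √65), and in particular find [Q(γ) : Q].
[Q(γ) : Q] = 4 (equivalently, Q(γ) = Q(√255, √65))

Obviously Q(γ) ⊆ Q(√255, √65), and [Q(√255, √65):Q] = 4 (since 255, 65 are distinct squarefree integers > 1 with 16575 not a perfect square). To show equality we compute the minimal polynomial of γ. From γ = √255 + √65: γ^2 = 255 + 2√(16575) + 65 = 320 + 2√(16575), so γ^2 - 320 = 2√(16575); squaring, (γ^2 - 320)^2 = 4·16575, i.e. γ^4 - 640γ^2 + 102400 - 66300 = 0, i.e. γ^4 - 640γ^2 + 36100 = 0. So γ is a root of x^4 - 640x^2 + 36100. This polynomial is irreducible over Q: it has no rational root (each ±√255 ± √65 is irrational), and any factorization into two quadratics over Q would force √(16575) ∈ Q (pairing opposite roots) or √255, √65 ∈ Q (other pairings), all impossible. Hence [Q(γ):Q] = 4 = [Q(√255, √65):Q], so Q(γ) = Q(√255, √65).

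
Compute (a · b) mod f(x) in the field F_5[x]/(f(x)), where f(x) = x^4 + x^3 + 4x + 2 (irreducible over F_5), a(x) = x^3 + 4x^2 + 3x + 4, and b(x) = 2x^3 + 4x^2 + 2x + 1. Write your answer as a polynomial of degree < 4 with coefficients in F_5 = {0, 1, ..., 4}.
a · b ≡ 2x^3 + 2x^2 + 1 (mod f(x))

Multiply in F_5[x]: a(x)·b(x) = (x^3 + 4x^2 + 3x + 4)·(2x^3 + 4x^2 + 2x + 1) = 2x^6 + 2x^5 + 4x^4 + 4x^3 + x^2 + x + 4. This has degree ≥ 4, so divide by f(x) over F_5: 2x^6 + 2x^5 + 4x^4 + 4x^3 + x^2 + x + 4 = (2x^2 + 4)·(x^4 + x^3 + 4x + 2) + (2x^3 + 2x^2 + 1). Hence a·b ≡ 2x^3 + 2x^2 + 1 (mod f). (F_5[x]/(f) is a field with 5^4 = 625 elements since f is irreducible of degree 4.)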